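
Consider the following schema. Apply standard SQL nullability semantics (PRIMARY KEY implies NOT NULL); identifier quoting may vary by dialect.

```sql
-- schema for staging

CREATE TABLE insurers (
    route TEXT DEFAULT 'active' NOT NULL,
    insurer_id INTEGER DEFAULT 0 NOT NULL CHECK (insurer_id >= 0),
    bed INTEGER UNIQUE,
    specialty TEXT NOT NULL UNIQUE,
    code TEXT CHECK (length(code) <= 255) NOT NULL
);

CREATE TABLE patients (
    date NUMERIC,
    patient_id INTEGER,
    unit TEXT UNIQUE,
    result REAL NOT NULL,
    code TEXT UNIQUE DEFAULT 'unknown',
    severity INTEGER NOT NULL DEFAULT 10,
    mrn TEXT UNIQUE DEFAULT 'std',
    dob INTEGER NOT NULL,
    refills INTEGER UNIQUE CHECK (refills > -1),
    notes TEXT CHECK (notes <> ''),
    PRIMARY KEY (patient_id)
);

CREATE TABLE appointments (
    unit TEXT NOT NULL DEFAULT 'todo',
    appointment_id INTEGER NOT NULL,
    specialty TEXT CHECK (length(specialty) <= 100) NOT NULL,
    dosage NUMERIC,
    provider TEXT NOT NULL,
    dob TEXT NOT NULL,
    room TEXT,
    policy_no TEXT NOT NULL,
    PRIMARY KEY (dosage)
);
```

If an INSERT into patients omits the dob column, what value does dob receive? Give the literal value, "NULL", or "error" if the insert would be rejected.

dob has no DEFAULT clause.
Omitting it would insert NULL, but it is declared NOT NULL, so the INSERT fails.

error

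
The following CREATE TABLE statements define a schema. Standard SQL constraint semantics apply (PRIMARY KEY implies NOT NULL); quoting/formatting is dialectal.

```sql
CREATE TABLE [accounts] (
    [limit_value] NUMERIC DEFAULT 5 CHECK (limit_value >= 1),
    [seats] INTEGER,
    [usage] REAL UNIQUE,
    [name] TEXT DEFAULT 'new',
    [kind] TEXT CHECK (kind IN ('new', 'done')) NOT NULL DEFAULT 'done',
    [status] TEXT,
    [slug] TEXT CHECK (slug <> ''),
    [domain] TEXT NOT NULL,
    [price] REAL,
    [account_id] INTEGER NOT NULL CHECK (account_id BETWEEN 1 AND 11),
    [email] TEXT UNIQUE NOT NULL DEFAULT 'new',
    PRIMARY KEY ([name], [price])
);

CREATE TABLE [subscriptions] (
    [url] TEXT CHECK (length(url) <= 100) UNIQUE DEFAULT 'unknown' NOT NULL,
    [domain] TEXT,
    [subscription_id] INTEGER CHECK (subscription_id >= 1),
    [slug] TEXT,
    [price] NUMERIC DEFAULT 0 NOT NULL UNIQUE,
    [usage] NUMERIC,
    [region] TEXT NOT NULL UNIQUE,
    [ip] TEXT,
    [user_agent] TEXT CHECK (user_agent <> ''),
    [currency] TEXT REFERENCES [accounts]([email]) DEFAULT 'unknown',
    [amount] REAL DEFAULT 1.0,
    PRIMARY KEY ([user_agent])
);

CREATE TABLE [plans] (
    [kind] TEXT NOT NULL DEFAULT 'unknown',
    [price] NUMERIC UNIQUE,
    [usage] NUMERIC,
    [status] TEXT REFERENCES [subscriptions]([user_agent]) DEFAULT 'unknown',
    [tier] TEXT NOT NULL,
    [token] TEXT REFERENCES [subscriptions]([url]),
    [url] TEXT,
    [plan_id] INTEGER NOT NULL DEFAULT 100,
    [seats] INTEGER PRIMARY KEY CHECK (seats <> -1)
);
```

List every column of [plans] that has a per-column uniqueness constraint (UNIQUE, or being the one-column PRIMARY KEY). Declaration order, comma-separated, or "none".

- kind: no UNIQUE or single-column PK constraint.
- price: declared UNIQUE → unique.
- usage: no UNIQUE or single-column PK constraint.
- status: no UNIQUE or single-column PK constraint.
- tier: no UNIQUE or single-column PK constraint.
- token: no UNIQUE or single-column PK constraint.
- url: no UNIQUE or single-column PK constraint.
- plan_id: no UNIQUE or single-column PK constraint.
- seats: single-column PRIMARY KEY → unique.

price, seats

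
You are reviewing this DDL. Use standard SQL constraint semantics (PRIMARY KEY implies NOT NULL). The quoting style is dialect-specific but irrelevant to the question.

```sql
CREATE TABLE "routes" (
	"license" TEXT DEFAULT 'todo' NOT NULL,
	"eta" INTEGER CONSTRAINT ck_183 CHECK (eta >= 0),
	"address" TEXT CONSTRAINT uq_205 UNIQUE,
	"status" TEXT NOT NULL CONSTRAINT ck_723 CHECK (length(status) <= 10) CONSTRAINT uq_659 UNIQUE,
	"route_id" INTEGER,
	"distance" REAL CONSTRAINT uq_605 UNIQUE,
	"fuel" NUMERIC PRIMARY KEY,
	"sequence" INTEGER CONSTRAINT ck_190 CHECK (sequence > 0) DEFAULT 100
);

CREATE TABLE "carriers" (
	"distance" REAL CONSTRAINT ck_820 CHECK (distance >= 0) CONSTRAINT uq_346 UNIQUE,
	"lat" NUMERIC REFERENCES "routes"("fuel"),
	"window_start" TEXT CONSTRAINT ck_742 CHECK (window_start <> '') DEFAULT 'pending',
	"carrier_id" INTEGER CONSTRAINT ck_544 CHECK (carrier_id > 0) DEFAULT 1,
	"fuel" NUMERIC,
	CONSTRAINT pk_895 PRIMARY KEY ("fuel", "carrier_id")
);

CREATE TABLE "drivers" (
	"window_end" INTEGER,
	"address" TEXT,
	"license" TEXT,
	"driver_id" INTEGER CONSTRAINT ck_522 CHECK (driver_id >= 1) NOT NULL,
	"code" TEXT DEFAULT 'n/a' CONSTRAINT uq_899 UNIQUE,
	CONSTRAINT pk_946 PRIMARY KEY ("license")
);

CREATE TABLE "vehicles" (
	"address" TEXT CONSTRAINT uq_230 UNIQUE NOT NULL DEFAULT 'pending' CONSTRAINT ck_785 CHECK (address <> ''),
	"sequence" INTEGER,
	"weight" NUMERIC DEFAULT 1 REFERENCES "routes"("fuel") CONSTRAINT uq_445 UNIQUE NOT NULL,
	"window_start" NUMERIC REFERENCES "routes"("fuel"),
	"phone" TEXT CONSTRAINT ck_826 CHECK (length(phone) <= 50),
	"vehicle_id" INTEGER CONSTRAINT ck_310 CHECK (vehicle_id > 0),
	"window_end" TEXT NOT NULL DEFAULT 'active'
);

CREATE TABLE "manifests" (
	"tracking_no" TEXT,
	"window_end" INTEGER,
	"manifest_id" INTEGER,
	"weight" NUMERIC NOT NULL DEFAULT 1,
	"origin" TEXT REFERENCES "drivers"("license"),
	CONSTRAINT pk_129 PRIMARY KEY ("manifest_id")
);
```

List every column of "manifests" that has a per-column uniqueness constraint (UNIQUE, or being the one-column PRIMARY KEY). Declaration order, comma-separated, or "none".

- tracking_no: no UNIQUE or single-column PK constraint.
- window_end: no UNIQUE or single-column PK constraint.
- manifest_id: single-column PRIMARY KEY → unique.
- weight: no UNIQUE or single-column PK constraint.
- origin: no UNIQUE or single-column PK constraint.

manifest_id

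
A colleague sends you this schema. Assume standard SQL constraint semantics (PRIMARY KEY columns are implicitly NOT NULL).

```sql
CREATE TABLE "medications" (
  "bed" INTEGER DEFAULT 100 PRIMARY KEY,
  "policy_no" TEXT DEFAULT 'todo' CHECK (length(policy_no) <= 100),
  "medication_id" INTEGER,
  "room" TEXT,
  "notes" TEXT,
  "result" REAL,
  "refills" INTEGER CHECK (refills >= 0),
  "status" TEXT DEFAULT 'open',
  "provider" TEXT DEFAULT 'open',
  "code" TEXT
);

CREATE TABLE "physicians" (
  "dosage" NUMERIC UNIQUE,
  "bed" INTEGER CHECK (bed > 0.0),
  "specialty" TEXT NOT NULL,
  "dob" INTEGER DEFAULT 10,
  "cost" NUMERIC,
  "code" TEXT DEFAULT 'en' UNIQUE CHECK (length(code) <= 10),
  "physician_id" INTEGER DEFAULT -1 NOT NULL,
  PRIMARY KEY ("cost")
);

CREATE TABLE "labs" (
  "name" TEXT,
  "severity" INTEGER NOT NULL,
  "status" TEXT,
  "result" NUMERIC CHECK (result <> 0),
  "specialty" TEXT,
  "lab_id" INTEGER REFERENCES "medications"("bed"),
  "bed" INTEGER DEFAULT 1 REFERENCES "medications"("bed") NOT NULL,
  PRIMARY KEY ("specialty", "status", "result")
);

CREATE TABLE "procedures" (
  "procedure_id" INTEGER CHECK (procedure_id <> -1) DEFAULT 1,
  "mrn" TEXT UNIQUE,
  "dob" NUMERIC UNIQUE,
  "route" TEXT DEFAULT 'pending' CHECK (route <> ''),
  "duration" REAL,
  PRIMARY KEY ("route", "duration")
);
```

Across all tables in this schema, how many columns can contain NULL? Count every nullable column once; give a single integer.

medications: 9 nullable (policy_no, medication_id, room, notes, result, refills, status, provider, code — PK (bed) and explicit NOT NULL columns excluded).
physicians: 4 nullable (dosage, bed, dob, code — PK (cost) and explicit NOT NULL columns excluded).
labs: 2 nullable (name, lab_id — PK (specialty, status, result) and explicit NOT NULL columns excluded).
procedures: 3 nullable (procedure_id, mrn, dob — PK (route, duration) and explicit NOT NULL columns excluded).
Total: 9 + 4 + 2 + 3 = 18.

18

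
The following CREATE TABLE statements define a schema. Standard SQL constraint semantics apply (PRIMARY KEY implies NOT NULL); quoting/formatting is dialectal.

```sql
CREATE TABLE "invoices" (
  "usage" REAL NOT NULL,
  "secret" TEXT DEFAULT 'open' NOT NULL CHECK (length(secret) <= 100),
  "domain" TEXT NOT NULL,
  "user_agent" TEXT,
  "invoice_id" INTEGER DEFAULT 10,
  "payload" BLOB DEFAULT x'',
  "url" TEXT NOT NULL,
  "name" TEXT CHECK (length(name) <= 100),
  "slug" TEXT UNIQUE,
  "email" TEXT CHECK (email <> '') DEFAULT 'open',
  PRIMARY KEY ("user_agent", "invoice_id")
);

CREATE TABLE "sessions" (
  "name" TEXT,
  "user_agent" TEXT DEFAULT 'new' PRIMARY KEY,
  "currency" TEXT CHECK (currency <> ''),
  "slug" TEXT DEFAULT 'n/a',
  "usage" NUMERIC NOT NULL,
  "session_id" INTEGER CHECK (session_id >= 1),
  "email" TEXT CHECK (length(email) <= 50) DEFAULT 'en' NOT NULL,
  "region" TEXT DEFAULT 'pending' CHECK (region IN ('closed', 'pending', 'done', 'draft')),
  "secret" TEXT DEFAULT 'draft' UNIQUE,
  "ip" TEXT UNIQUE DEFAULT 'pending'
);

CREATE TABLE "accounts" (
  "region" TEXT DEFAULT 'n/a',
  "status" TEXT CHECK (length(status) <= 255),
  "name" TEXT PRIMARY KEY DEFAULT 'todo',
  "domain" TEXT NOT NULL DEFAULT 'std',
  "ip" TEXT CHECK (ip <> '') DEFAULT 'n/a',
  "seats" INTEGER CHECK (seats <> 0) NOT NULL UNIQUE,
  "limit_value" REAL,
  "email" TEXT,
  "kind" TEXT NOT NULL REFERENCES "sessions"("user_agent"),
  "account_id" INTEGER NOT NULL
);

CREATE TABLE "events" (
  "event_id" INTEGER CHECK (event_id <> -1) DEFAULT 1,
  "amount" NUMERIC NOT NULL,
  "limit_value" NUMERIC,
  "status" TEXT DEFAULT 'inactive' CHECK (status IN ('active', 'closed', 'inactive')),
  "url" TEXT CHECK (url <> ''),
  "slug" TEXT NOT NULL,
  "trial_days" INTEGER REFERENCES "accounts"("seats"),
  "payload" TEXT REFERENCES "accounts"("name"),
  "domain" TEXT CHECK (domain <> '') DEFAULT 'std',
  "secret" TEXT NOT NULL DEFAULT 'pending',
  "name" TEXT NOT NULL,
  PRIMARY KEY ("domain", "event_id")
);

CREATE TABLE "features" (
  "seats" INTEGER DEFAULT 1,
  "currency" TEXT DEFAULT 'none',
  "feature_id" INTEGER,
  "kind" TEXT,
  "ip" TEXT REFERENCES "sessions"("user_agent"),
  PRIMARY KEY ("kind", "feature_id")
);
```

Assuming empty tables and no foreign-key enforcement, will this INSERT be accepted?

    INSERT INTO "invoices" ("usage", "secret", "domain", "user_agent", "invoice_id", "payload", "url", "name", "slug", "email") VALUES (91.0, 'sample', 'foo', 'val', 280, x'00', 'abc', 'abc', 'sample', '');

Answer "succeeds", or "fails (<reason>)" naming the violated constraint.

fails (CHECK on email)

The value '' for email violates CHECK (email <> '').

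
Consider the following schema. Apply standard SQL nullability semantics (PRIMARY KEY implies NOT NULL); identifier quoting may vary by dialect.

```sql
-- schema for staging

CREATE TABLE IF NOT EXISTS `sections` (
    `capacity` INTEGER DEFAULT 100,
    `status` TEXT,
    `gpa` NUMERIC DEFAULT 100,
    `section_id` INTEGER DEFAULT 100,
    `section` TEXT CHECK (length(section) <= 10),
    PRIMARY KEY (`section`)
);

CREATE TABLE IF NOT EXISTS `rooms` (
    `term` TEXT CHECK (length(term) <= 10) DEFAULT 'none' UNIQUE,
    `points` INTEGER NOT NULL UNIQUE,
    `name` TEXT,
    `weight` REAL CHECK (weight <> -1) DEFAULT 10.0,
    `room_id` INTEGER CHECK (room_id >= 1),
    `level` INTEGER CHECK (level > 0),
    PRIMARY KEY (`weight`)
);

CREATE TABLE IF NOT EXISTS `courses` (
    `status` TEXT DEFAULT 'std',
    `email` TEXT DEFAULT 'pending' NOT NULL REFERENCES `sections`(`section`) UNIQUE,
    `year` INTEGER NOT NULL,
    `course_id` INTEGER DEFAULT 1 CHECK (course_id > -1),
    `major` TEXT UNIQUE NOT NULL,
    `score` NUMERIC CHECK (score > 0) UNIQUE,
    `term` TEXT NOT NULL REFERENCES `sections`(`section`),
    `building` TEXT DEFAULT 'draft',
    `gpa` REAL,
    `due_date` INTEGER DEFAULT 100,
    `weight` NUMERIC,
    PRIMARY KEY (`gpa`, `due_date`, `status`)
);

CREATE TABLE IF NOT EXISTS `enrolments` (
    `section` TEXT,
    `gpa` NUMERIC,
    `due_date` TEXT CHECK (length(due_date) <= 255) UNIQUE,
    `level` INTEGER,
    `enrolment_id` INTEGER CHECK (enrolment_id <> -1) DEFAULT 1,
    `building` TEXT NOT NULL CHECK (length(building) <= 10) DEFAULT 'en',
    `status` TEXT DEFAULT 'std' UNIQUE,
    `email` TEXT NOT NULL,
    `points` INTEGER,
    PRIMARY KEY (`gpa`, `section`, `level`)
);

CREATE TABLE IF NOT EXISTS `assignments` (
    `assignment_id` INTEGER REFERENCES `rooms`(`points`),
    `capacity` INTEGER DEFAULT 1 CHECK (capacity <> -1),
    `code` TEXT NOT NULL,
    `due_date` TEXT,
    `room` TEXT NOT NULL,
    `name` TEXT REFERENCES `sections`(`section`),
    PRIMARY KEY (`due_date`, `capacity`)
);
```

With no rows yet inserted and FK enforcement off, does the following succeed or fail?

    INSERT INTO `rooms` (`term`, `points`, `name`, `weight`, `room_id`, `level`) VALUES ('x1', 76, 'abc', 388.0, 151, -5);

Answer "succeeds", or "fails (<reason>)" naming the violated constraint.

fails (CHECK on level)

The value -5 for level violates CHECK (level > 0).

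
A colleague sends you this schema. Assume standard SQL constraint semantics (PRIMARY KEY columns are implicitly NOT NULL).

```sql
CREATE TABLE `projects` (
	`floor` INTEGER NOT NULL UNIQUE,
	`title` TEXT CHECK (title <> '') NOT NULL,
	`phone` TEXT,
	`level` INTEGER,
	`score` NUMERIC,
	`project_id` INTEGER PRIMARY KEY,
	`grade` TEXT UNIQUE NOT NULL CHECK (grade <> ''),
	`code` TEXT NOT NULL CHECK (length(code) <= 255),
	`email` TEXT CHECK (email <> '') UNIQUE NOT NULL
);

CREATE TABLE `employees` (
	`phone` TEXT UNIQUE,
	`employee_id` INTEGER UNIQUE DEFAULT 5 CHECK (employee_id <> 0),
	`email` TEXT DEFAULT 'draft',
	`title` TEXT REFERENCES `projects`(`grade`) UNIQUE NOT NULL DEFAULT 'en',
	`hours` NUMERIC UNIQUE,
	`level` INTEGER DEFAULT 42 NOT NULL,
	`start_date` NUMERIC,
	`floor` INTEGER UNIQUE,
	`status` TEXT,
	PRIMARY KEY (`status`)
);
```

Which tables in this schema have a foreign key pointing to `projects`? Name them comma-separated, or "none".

employees

- employees.title references projects(grade).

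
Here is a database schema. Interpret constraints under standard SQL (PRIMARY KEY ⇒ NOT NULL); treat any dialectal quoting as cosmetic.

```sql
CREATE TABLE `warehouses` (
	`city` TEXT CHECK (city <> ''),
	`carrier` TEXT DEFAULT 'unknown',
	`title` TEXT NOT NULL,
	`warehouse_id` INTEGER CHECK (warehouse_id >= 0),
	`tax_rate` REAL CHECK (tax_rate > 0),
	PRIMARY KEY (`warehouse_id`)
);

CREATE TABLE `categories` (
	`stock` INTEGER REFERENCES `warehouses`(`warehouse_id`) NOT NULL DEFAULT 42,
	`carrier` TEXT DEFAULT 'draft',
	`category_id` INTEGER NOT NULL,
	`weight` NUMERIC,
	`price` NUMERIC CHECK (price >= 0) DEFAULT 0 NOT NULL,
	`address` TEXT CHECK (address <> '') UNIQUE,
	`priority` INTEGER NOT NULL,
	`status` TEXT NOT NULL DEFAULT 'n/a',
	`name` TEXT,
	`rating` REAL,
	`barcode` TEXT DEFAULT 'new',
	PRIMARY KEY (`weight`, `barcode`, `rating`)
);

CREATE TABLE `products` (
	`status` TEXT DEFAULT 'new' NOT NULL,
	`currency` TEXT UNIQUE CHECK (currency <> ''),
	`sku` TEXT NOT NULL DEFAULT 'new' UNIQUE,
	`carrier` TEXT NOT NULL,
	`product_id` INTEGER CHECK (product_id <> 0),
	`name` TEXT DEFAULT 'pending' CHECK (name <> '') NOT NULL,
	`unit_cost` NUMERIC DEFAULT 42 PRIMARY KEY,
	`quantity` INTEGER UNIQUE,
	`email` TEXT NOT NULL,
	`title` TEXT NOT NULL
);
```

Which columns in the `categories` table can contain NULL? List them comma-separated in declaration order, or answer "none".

carrier, address, name

- stock: declared NOT NULL → not nullable.
- carrier: DEFAULT only fills an omitted column; an explicit NULL is still allowed → nullable.
- category_id: declared NOT NULL → not nullable.
- weight: part of the PRIMARY KEY, which implies NOT NULL → not nullable.
- price: declared NOT NULL → not nullable.
- address: CHECK does not forbid NULL (a CHECK constraint passes when its expression is NULL) → nullable.
- priority: declared NOT NULL → not nullable.
- status: declared NOT NULL → not nullable.
- name: no NOT NULL constraint applies → nullable.
- rating: part of the PRIMARY KEY, which implies NOT NULL → not nullable.
- barcode: part of the PRIMARY KEY, which implies NOT NULL → not nullable.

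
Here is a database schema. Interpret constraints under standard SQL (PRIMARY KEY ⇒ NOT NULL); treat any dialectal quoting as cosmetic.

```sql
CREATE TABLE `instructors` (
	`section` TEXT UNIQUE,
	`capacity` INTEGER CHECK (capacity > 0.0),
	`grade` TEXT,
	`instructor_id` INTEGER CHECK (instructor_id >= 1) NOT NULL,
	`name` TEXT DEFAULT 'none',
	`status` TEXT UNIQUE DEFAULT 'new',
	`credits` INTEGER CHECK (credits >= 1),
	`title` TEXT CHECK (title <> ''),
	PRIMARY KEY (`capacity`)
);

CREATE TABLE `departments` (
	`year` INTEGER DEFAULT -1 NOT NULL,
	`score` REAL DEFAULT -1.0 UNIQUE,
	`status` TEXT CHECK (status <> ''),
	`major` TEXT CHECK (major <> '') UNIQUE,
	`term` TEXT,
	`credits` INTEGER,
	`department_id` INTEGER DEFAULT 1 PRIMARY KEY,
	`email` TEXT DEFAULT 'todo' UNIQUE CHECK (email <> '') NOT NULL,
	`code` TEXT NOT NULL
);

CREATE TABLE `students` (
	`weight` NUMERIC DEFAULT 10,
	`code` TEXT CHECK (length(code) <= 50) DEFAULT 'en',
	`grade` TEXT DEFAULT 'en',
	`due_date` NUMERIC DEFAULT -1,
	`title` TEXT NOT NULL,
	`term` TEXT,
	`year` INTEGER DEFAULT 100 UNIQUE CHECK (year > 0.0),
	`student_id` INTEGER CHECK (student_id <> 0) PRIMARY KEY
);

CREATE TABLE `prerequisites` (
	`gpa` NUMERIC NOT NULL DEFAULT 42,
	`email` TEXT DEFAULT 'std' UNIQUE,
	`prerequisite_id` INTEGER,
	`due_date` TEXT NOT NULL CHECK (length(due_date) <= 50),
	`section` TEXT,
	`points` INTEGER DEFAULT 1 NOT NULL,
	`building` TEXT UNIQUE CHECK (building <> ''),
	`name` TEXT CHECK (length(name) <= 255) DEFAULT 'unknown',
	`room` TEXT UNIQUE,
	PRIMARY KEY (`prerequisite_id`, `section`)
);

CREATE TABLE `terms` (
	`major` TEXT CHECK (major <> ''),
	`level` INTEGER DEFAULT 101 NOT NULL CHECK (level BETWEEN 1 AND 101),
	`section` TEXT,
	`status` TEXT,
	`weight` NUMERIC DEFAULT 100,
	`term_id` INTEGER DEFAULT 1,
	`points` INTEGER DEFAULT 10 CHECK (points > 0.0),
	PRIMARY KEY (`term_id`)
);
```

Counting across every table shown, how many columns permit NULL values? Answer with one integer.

instructors: 6 nullable (section, grade, name, status, credits, title — PK (capacity) and explicit NOT NULL columns excluded).
departments: 5 nullable (score, status, major, term, credits — PK (department_id) and explicit NOT NULL columns excluded).
students: 6 nullable (weight, code, grade, due_date, term, year — PK (student_id) and explicit NOT NULL columns excluded).
prerequisites: 4 nullable (email, building, name, room — PK (prerequisite_id, section) and explicit NOT NULL columns excluded).
terms: 5 nullable (major, section, status, weight, points — PK (term_id) and explicit NOT NULL columns excluded).
Total: 6 + 5 + 6 + 4 + 5 = 26.

26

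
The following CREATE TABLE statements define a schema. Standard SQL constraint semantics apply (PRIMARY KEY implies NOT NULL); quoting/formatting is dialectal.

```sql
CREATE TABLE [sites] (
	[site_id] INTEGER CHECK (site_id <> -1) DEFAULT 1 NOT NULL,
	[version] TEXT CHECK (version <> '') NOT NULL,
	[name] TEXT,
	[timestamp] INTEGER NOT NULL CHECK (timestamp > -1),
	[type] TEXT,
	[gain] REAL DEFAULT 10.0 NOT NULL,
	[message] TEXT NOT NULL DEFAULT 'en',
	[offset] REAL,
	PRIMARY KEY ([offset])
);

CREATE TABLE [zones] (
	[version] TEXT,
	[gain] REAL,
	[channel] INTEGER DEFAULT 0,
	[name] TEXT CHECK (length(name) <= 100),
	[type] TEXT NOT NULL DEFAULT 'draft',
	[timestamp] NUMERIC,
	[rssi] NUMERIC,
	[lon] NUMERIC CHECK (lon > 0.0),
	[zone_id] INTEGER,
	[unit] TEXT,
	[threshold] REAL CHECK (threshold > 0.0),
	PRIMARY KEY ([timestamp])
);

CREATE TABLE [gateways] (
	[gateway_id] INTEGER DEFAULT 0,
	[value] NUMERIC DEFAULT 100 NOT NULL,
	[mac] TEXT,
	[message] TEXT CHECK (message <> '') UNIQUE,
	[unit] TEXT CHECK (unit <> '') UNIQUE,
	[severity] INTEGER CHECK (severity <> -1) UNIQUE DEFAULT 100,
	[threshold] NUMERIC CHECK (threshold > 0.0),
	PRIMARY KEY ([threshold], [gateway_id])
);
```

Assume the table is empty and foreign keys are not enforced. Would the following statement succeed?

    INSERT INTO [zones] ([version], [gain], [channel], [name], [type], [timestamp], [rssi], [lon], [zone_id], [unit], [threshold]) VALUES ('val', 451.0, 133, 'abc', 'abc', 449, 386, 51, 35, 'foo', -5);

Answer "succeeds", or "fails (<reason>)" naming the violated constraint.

fails (CHECK on threshold)

The value -5 for threshold violates CHECK (threshold > 0.0).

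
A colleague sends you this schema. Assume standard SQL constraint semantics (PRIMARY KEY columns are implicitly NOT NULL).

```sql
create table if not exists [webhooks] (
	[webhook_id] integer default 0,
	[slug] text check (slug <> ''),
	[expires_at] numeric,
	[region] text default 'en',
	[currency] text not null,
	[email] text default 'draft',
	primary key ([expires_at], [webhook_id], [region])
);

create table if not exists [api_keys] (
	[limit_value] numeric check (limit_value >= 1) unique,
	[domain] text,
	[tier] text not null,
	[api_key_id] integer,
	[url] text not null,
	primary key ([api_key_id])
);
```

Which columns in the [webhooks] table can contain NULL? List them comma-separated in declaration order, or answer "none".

- webhook_id: part of the PRIMARY KEY, which implies NOT NULL → not nullable.
- slug: CHECK does not forbid NULL (a CHECK constraint passes when its expression is NULL) → nullable.
- expires_at: part of the PRIMARY KEY, which implies NOT NULL → not nullable.
- region: part of the PRIMARY KEY, which implies NOT NULL → not nullable.
- currency: declared NOT NULL → not nullable.
- email: DEFAULT only fills an omitted column; an explicit NULL is still allowed → nullable.

slug, email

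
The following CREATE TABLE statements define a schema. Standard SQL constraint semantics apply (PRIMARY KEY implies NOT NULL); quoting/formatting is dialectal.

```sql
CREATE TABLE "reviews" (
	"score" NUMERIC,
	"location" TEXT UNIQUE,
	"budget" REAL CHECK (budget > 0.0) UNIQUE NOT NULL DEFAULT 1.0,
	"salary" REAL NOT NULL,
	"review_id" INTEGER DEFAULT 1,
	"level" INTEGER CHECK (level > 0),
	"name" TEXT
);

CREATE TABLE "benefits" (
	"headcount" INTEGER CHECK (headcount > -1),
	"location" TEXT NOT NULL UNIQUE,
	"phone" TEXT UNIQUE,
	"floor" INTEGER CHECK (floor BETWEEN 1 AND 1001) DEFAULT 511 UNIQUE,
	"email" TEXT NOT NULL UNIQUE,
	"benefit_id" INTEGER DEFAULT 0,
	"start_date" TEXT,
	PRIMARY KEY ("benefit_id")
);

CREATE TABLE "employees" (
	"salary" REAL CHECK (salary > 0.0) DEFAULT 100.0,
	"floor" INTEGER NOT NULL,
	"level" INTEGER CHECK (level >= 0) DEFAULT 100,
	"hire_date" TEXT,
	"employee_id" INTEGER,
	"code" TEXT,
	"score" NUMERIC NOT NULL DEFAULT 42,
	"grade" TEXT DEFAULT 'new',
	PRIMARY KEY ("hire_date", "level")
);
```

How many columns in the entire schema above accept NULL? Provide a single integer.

reviews: 5 nullable (score, location, review_id, level, name — PK none and explicit NOT NULL columns excluded).
benefits: 4 nullable (headcount, phone, floor, start_date — PK (benefit_id) and explicit NOT NULL columns excluded).
employees: 4 nullable (salary, employee_id, code, grade — PK (hire_date, level) and explicit NOT NULL columns excluded).
Total: 5 + 4 + 4 = 13.

13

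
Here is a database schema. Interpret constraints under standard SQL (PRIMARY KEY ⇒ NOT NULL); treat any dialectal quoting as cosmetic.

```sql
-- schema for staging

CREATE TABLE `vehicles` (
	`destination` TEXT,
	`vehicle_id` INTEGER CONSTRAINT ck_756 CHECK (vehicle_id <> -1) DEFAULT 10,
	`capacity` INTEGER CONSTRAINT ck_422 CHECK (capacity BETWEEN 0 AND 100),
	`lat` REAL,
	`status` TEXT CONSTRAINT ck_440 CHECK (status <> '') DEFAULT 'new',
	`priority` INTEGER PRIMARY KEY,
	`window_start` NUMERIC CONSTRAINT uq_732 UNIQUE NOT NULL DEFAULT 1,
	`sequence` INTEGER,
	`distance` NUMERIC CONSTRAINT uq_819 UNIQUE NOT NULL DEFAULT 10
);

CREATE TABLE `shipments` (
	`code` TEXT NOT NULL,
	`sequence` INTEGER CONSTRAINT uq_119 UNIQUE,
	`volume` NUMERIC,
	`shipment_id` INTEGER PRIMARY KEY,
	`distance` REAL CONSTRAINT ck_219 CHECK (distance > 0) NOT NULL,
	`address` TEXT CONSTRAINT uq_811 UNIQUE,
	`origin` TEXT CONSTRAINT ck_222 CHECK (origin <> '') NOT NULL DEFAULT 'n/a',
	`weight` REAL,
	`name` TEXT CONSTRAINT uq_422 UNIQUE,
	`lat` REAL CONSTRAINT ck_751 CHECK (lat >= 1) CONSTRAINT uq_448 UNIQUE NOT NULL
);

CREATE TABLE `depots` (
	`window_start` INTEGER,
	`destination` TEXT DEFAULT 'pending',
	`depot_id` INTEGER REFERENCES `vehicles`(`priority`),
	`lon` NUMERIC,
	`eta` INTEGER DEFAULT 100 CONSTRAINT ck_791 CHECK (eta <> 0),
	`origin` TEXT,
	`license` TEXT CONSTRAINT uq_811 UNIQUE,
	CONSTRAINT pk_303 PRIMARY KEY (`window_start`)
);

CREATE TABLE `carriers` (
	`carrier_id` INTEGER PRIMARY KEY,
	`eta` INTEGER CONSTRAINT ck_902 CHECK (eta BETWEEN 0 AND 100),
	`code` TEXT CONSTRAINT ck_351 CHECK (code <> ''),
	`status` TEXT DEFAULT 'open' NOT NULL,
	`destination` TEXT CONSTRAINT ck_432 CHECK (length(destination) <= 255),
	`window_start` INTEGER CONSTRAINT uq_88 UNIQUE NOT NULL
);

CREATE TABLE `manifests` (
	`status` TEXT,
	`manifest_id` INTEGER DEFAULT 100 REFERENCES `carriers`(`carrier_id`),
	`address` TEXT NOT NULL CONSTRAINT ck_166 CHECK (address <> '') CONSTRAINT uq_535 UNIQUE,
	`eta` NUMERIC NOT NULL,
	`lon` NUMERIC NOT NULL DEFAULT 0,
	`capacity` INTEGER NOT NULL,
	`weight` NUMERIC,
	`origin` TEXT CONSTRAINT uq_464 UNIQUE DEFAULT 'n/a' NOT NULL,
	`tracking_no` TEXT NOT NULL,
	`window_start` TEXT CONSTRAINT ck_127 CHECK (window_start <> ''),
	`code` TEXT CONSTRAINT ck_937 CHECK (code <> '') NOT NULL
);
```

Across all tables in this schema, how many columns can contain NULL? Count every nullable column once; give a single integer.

vehicles: 6 nullable (destination, vehicle_id, capacity, lat, status, sequence — PK (priority) and explicit NOT NULL columns excluded).
shipments: 5 nullable (sequence, volume, address, weight, name — PK (shipment_id) and explicit NOT NULL columns excluded).
depots: 6 nullable (destination, depot_id, lon, eta, origin, license — PK (window_start) and explicit NOT NULL columns excluded).
carriers: 3 nullable (eta, code, destination — PK (carrier_id) and explicit NOT NULL columns excluded).
manifests: 4 nullable (status, manifest_id, weight, window_start — PK none and explicit NOT NULL columns excluded).
Total: 6 + 5 + 6 + 3 + 4 = 24.

24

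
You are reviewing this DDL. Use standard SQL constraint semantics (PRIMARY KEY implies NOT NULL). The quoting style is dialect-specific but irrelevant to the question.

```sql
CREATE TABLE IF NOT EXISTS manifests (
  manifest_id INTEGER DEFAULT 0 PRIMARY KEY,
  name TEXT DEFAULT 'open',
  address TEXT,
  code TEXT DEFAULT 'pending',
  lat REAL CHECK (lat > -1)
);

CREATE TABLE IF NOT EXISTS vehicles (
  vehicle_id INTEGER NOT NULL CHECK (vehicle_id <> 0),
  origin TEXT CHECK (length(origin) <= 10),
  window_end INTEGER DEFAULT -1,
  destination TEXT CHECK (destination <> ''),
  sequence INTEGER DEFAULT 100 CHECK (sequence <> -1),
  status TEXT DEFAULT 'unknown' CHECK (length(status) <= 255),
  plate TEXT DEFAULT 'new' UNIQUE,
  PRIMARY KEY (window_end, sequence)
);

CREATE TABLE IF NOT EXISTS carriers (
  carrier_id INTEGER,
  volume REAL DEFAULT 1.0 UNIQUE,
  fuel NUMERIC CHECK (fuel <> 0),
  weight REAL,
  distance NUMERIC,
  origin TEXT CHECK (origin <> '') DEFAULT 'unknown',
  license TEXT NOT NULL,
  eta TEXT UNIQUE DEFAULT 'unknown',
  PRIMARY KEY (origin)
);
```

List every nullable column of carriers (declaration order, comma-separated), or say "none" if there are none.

- carrier_id: no NOT NULL constraint applies → nullable.
- volume: UNIQUE does not imply NOT NULL → nullable.
- fuel: CHECK does not forbid NULL (a CHECK constraint passes when its expression is NULL) → nullable.
- weight: no NOT NULL constraint applies → nullable.
- distance: no NOT NULL constraint applies → nullable.
- origin: part of the PRIMARY KEY, which implies NOT NULL → not nullable.
- license: declared NOT NULL → not nullable.
- eta: UNIQUE does not imply NOT NULL → nullable.

carrier_id, volume, fuel, weight, distance, eta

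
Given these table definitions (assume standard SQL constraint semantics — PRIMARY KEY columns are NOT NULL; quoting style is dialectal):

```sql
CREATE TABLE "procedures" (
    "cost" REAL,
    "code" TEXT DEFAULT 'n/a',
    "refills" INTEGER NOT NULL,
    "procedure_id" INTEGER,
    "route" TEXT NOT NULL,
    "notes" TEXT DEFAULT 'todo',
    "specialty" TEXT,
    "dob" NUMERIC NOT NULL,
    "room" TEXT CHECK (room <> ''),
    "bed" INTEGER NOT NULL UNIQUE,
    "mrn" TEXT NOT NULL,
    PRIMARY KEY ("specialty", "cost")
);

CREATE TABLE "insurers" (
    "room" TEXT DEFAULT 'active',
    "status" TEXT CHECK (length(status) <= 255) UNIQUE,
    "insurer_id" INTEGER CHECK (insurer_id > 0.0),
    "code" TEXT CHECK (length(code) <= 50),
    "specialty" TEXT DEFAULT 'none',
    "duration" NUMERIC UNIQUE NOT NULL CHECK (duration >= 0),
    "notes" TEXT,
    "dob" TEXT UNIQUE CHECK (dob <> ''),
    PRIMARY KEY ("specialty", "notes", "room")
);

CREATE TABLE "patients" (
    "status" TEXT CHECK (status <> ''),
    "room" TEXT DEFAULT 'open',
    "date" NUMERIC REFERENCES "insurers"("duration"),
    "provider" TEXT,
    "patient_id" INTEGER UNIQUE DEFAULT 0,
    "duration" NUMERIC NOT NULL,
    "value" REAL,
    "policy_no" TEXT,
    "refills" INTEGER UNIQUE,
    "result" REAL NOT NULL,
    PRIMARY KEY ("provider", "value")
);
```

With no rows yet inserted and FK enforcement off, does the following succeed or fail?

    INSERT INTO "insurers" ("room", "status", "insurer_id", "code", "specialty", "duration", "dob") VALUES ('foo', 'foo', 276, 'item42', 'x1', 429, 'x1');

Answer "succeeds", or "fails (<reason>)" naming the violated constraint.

fails (NOT NULL on notes)

notes is omitted from the column list and has no DEFAULT, so it would receive NULL.
But notes is part of the PRIMARY KEY (implied NOT NULL).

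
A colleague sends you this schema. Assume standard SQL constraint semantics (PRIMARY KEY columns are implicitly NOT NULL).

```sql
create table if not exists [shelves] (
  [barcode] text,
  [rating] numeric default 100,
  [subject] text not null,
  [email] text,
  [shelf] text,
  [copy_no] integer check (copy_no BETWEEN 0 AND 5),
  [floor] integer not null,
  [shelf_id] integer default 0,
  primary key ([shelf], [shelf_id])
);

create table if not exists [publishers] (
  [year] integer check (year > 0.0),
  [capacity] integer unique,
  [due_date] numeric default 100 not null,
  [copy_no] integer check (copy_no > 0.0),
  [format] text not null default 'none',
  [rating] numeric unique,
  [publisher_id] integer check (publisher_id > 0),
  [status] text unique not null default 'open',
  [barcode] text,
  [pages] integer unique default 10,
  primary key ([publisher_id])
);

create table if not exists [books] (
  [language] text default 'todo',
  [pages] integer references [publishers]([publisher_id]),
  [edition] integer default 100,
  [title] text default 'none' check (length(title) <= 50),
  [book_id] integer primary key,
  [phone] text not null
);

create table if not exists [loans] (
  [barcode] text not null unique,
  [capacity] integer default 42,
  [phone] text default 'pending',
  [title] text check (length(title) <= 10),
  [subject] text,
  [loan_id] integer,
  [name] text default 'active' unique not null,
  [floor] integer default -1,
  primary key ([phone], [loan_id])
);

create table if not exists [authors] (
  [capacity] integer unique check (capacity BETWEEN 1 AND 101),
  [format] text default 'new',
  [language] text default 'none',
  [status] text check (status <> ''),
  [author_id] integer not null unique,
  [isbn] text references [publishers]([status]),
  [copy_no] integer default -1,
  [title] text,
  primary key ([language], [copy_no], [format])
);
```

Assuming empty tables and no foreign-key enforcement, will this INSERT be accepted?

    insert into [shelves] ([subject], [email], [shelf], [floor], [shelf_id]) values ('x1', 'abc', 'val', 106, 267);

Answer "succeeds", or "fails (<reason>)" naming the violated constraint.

succeeds

NOT NULL columns: floor is supplied; shelf is supplied; shelf_id is supplied; subject is supplied.
No constraint is violated.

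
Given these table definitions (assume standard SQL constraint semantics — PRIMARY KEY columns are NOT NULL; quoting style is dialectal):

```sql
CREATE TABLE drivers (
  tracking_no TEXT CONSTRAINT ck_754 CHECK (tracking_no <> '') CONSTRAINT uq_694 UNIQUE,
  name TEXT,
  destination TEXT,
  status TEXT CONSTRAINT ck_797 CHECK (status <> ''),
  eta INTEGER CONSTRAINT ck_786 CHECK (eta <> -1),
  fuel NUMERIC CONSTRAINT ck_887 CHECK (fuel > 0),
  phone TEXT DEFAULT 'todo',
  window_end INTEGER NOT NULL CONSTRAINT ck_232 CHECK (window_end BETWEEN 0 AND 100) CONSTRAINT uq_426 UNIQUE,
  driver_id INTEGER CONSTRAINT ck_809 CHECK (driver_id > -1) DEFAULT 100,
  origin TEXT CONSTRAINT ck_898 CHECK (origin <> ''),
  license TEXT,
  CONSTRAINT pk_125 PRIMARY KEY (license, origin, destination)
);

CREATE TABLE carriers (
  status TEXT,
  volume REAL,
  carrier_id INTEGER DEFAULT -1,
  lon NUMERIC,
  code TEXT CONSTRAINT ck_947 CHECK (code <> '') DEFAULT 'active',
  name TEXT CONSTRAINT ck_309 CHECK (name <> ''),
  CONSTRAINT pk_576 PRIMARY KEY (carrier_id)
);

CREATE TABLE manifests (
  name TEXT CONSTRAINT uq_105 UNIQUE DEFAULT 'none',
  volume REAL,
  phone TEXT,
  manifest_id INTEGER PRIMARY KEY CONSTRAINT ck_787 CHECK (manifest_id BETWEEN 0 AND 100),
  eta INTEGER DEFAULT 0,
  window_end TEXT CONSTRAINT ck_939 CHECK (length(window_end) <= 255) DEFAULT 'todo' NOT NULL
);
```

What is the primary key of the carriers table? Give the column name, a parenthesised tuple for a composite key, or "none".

carrier_id is declared PRIMARY KEY as a table-level PRIMARY KEY clause.

carrier_id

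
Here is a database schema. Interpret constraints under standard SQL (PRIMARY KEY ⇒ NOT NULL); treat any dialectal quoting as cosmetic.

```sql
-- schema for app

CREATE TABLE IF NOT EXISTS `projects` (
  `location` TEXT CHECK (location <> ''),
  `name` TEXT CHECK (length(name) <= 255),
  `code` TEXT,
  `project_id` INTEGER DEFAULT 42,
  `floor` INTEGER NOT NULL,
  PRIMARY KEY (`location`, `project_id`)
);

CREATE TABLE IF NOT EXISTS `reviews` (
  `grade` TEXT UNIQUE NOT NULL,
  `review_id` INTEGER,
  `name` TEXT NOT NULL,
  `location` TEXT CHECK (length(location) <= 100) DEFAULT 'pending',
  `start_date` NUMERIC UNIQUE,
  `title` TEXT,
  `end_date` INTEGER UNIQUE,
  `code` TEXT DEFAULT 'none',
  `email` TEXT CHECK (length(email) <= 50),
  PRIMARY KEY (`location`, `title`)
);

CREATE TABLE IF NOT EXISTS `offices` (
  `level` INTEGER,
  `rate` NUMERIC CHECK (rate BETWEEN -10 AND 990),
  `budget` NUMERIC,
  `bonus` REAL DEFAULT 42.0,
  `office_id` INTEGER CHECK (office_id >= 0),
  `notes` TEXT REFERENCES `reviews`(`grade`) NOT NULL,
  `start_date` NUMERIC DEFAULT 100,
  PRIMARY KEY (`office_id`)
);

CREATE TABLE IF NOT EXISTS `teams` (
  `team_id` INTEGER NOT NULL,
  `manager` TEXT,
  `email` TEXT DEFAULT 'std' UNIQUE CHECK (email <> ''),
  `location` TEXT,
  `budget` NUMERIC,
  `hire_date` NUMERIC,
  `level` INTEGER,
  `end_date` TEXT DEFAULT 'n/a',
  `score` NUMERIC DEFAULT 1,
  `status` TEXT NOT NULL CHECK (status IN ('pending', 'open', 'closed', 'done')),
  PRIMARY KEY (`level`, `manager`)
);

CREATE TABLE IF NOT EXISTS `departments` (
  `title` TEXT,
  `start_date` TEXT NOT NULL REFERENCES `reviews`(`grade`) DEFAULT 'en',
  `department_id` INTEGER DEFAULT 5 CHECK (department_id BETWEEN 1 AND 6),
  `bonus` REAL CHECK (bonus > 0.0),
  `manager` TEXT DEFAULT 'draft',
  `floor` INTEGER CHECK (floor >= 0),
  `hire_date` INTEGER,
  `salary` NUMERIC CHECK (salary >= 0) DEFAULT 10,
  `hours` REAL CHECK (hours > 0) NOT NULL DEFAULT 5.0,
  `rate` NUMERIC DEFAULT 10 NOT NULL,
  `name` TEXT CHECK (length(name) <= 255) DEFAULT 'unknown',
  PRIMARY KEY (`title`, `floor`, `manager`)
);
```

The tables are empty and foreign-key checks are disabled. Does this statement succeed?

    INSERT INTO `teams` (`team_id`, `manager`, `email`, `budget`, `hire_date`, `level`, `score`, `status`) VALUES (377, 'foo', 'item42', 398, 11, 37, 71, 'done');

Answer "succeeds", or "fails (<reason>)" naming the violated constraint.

succeeds

NOT NULL columns: level is supplied; manager is supplied; status is supplied; team_id is supplied.
CHECK constraints: 'item42' satisfies (email <> ''); 'done' satisfies (status IN ('pending', 'open', 'closed', 'done')).
No constraint is violated.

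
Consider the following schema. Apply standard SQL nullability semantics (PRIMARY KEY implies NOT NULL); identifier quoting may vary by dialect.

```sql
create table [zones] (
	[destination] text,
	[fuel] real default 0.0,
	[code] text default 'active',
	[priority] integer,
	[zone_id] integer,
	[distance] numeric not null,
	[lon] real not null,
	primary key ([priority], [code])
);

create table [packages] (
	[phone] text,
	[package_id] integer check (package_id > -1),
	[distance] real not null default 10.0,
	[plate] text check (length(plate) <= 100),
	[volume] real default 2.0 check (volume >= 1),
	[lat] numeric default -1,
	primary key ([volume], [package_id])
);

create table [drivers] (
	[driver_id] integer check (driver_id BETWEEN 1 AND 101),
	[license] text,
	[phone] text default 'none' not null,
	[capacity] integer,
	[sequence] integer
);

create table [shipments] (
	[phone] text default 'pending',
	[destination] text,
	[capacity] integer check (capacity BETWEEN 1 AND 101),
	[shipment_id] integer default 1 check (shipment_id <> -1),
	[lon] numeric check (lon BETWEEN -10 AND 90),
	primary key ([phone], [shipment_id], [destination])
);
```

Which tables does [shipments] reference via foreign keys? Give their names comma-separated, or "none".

No column in shipments has a REFERENCES clause.

none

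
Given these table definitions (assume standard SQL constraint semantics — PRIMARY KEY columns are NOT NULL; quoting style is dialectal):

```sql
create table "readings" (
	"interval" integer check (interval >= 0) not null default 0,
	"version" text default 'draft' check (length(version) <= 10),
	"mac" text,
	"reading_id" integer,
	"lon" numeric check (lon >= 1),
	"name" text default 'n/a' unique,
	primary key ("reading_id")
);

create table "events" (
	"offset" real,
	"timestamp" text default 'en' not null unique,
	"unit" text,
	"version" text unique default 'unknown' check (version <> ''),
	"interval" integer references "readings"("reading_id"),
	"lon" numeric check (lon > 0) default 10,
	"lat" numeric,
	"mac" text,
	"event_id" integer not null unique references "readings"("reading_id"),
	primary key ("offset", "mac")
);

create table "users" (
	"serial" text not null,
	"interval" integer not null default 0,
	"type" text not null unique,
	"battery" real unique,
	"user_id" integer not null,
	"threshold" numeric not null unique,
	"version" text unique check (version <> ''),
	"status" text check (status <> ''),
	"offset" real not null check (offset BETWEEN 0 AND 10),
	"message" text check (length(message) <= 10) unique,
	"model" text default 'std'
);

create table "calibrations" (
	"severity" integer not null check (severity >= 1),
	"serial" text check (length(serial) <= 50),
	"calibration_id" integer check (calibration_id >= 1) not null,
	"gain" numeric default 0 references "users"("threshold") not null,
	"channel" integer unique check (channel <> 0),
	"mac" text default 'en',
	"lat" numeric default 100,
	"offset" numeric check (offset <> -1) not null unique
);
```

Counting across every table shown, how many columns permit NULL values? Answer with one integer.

18

readings: 4 nullable (version, mac, lon, name — PK (reading_id) and explicit NOT NULL columns excluded).
events: 5 nullable (unit, version, interval, lon, lat — PK (offset, mac) and explicit NOT NULL columns excluded).
users: 5 nullable (battery, version, status, message, model — PK none and explicit NOT NULL columns excluded).
calibrations: 4 nullable (serial, channel, mac, lat — PK none and explicit NOT NULL columns excluded).
Total: 4 + 5 + 5 + 4 = 18.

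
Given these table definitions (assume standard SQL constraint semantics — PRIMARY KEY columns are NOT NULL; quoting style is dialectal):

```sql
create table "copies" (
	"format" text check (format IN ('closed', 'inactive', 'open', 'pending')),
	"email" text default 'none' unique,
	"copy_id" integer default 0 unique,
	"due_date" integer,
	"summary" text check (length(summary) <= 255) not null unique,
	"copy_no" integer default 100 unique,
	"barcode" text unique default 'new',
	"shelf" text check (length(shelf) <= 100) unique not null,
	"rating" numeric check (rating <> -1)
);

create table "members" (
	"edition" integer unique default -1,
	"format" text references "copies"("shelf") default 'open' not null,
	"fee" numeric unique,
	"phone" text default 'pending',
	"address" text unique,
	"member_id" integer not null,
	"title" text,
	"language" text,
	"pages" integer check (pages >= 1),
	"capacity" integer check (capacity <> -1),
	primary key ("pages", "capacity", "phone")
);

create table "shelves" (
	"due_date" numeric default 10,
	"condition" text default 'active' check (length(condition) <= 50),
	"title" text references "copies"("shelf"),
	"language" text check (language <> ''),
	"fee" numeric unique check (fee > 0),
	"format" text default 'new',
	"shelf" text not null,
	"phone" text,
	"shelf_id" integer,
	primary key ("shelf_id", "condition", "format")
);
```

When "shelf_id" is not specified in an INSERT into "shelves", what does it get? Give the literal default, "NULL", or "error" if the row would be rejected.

error

shelf_id has no DEFAULT clause.
Omitting it would insert NULL, but it is part of the PRIMARY KEY, so the INSERT fails.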